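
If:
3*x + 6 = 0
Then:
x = -2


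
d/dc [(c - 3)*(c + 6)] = 2*c + 3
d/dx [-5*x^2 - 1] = -10*x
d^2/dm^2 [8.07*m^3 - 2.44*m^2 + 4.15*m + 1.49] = 48.42*m - 4.88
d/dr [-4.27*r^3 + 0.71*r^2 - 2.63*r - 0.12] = -12.81*r^2 + 1.42*r - 2.63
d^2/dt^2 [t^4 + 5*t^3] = 6*t*(2*t + 5)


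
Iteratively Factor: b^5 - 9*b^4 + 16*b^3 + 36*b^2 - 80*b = (b)*(b^4 - 9*b^3 + 16*b^2 + 36*b - 80) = b*(b - 4)*(b^3 - 5*b^2 - 4*b + 20) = b*(b - 5)*(b - 4)*(b^2 - 4) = b*(b - 5)*(b - 4)*(b - 2)*(b + 2)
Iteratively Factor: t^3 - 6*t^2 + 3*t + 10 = (t - 2)*(t^2 - 4*t - 5) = (t - 2)*(t + 1)*(t - 5)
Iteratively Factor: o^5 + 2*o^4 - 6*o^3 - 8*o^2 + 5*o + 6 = (o + 1)*(o^4 + o^3 - 7*o^2 - o + 6) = (o + 1)*(o + 3)*(o^3 - 2*o^2 - o + 2) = (o + 1)^2*(o + 3)*(o^2 - 3*o + 2) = (o - 1)*(o + 1)^2*(o + 3)*(o - 2)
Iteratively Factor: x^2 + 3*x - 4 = (x - 1)*(x + 4)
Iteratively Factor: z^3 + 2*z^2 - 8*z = (z - 2)*(z^2 + 4*z) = (z - 2)*(z + 4)*(z)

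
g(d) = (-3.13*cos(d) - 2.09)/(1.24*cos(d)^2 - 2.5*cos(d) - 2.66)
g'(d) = (2.48*sin(d)*cos(d) - 2.5*sin(d))*(-3.13*cos(d) - 2.09)/(1.24*cos(d)^2 - 2.5*cos(d) - 2.66)^2 + 3.13*sin(d)/(1.24*cos(d)^2 - 2.5*cos(d) - 2.66) = (3.8812*sin(d)^2 - 5.1832*cos(d) - 6.982)*sin(d)/(-1.24*cos(d)^2 + 2.5*cos(d) + 2.66)^2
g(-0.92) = 1.07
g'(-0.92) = 0.44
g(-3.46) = 1.06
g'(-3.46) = -0.76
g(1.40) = 0.86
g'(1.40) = -0.43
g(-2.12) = 0.45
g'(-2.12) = 1.20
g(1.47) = 0.83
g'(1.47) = -0.43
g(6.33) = 1.33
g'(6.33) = -0.04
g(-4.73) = 0.79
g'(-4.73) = -0.44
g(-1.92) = 0.61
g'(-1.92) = 0.61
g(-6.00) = 1.30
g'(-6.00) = -0.21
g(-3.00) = 0.98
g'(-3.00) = 0.24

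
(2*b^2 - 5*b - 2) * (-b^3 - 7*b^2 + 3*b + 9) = -2*b^5 - 9*b^4 + 43*b^3 + 17*b^2 - 51*b - 18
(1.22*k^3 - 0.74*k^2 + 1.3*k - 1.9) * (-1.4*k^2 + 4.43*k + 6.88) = -1.708*k^5 + 6.4406*k^4 + 3.2954*k^3 + 3.3278*k^2 + 0.527000000000001*k - 13.072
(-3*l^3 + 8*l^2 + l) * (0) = 0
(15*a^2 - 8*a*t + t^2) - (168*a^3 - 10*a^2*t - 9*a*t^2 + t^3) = -168*a^3 + 10*a^2*t + 15*a^2 + 9*a*t^2 - 8*a*t - t^3 + t^2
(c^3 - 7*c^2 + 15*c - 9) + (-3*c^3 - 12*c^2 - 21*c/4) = -2*c^3 - 19*c^2 + 39*c/4 - 9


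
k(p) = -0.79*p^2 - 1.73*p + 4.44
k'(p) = -1.58*p - 1.73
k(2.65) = -5.69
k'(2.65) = -5.92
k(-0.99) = 5.38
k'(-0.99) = -0.17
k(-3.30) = 1.55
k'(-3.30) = 3.48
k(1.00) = 1.92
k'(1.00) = -3.31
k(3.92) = -14.48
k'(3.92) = -7.92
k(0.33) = 3.78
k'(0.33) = -2.25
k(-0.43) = 5.04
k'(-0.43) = -1.05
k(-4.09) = -1.70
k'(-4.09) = 4.73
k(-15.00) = -147.36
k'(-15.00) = 21.97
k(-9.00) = -43.98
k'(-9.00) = 12.49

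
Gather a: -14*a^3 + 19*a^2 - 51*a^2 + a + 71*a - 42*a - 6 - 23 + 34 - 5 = -14*a^3 - 32*a^2 + 30*a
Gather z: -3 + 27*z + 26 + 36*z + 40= 63*z + 63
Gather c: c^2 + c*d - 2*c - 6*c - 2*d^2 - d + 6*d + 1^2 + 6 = c^2 + c*(d - 8) - 2*d^2 + 5*d + 7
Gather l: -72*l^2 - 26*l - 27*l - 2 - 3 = -72*l^2 - 53*l - 5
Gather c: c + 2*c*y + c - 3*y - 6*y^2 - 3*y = c*(2*y + 2) - 6*y^2 - 6*y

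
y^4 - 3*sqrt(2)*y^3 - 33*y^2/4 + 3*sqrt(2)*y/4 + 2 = (y - 1/2)*(y + 1/2)*(y - 4*sqrt(2))*(y + sqrt(2))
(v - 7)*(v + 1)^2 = v^3 - 5*v^2 - 13*v - 7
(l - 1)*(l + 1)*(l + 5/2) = l^3 + 5*l^2/2 - l - 5/2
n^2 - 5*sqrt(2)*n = n*(n - 5*sqrt(2))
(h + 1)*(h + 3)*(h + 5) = h^3 + 9*h^2 + 23*h + 15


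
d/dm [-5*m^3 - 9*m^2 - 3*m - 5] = -15*m^2 - 18*m - 3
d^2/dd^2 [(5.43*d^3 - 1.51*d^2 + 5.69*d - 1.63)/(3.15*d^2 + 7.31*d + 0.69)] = (-1.13686837721616e-13*d^5 - 1.13686837721616e-13*d^4 + 739.169916*d^3 + 86.9801219999999*d^2 - 283.891122*d - 225.95348)/(31.255875*d^6 + 217.600425*d^5 + 525.51072*d^4 + 485.947601*d^3 + 115.111872*d^2 + 10.440873*d + 0.328509)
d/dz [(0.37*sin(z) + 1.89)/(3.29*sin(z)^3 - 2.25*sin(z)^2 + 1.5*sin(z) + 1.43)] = (-2.4346*sin(z)^3 - 17.8218*sin(z)^2 + 8.505*sin(z) - 2.3059)*cos(z)/(10.8241*sin(z)^6 - 14.805*sin(z)^5 + 14.9325*sin(z)^4 + 2.6594*sin(z)^3 - 4.185*sin(z)^2 + 4.29*sin(z) + 2.0449)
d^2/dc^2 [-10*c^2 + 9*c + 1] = -20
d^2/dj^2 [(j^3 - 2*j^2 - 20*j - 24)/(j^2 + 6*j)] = 8*(7*j^3 - 18*j^2 - 108*j - 216)/(j^3*(j^3 + 18*j^2 + 108*j + 216))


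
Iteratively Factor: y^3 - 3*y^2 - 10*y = (y - 5)*(y^2 + 2*y) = y*(y - 5)*(y + 2)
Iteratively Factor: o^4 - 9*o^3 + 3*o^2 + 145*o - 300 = (o - 5)*(o^3 - 4*o^2 - 17*o + 60) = (o - 5)*(o + 4)*(o^2 - 8*o + 15) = (o - 5)^2*(o + 4)*(o - 3)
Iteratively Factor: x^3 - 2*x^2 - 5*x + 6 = (x - 1)*(x^2 - x - 6) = (x - 1)*(x + 2)*(x - 3)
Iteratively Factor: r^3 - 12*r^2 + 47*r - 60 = (r - 5)*(r^2 - 7*r + 12) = (r - 5)*(r - 4)*(r - 3)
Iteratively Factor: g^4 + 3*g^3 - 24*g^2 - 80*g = (g + 4)*(g^3 - g^2 - 20*g) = g*(g + 4)*(g^2 - g - 20) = g*(g - 5)*(g + 4)*(g + 4)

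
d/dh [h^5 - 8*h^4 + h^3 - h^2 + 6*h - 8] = 5*h^4 - 32*h^3 + 3*h^2 - 2*h + 6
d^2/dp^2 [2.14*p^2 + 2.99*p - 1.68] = 4.28000000000000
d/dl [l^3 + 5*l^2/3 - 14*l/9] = 3*l^2 + 10*l/3 - 14/9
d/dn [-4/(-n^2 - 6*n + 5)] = 8*(-n - 3)/(n^2 + 6*n - 5)^2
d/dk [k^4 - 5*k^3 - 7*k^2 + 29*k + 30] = 4*k^3 - 15*k^2 - 14*k + 29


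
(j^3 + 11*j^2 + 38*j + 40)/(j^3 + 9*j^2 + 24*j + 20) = (j + 4)/(j + 2)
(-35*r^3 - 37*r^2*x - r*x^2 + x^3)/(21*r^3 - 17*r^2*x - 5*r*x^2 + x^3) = (5*r^2 + 6*r*x + x^2)/(-3*r^2 + 2*r*x + x^2)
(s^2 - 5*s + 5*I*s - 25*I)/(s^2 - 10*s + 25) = (s + 5*I)/(s - 5)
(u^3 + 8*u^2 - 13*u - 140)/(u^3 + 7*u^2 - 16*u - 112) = (u + 5)/(u + 4)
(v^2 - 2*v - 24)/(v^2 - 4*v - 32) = (v - 6)/(v - 8)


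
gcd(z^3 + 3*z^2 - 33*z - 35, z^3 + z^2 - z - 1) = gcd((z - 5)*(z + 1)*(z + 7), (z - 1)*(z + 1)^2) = z + 1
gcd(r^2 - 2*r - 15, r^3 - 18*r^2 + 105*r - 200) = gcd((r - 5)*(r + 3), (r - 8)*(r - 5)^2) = r - 5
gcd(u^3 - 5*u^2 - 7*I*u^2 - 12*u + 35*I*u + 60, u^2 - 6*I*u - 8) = u - 4*I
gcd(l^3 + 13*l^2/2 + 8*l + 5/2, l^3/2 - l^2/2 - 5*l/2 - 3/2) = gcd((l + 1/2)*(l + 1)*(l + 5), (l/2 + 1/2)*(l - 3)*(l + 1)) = l + 1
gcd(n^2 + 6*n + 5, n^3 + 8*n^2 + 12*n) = 1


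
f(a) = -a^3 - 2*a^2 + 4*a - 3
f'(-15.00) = -611.00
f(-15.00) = 2862.00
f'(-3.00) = -11.00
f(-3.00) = -6.00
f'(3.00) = -35.00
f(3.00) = -36.00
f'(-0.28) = 4.88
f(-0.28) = -4.25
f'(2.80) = -30.72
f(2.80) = -29.43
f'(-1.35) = 3.93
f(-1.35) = -9.58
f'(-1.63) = 2.55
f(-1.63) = -10.50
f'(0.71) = -0.35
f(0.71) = -1.53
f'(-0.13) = 4.47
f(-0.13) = -3.55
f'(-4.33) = -34.93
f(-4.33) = 23.36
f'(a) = -3*a^2 - 4*a + 4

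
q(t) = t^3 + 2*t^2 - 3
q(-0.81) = -2.22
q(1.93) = 11.64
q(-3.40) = -19.18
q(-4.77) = -66.03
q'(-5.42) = 66.45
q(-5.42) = -103.47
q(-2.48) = -5.95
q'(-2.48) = 8.53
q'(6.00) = 132.00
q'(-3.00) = 15.00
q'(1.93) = 18.89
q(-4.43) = -50.69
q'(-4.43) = 41.15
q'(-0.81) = -1.27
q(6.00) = 285.00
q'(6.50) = 152.75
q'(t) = 3*t^2 + 4*t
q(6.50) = 356.12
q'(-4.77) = 49.18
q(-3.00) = -12.00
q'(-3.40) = 21.08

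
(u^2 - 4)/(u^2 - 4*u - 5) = (4 - u^2)/(-u^2 + 4*u + 5)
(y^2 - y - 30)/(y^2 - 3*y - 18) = (y + 5)/(y + 3)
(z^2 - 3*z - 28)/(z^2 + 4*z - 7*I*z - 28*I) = (z - 7)/(z - 7*I)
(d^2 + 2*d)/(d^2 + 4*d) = (d + 2)/(d + 4)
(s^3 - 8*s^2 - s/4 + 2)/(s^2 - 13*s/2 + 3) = (s^2 - 15*s/2 - 4)/(s - 6)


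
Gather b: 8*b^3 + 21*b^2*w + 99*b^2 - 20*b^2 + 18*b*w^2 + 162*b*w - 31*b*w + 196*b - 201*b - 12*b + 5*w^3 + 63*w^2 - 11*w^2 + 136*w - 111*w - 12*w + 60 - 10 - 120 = 8*b^3 + b^2*(21*w + 79) + b*(18*w^2 + 131*w - 17) + 5*w^3 + 52*w^2 + 13*w - 70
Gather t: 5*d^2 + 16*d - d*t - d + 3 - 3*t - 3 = 5*d^2 + 15*d + t*(-d - 3)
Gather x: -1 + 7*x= 7*x - 1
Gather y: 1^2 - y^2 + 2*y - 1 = -y^2 + 2*y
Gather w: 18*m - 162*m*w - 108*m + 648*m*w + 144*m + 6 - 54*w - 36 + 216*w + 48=54*m + w*(486*m + 162) + 18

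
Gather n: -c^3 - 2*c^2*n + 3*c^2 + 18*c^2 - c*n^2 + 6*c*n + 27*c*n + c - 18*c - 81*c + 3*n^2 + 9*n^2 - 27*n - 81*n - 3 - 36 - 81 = -c^3 + 21*c^2 - 98*c + n^2*(12 - c) + n*(-2*c^2 + 33*c - 108) - 120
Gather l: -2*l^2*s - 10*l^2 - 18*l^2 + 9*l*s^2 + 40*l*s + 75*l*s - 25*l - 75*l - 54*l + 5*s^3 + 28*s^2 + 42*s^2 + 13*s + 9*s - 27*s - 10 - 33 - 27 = l^2*(-2*s - 28) + l*(9*s^2 + 115*s - 154) + 5*s^3 + 70*s^2 - 5*s - 70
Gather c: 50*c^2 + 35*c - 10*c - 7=50*c^2 + 25*c - 7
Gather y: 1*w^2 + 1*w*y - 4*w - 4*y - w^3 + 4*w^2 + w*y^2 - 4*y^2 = -w^3 + 5*w^2 - 4*w + y^2*(w - 4) + y*(w - 4)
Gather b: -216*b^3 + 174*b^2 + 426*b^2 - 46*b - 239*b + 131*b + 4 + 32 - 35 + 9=-216*b^3 + 600*b^2 - 154*b + 10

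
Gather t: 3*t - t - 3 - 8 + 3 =2*t - 8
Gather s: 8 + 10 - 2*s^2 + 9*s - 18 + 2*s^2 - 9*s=0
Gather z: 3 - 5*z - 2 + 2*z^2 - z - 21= 2*z^2 - 6*z - 20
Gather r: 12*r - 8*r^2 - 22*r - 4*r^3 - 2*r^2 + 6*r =-4*r^3 - 10*r^2 - 4*r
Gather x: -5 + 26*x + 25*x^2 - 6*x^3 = -6*x^3 + 25*x^2 + 26*x - 5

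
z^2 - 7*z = z*(z - 7)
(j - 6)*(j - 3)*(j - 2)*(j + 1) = j^4 - 10*j^3 + 25*j^2 - 36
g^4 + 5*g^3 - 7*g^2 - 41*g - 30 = (g - 3)*(g + 1)*(g + 2)*(g + 5)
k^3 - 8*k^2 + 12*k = k*(k - 6)*(k - 2)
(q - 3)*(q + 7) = q^2 + 4*q - 21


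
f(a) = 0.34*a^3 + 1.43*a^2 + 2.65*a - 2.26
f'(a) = 1.02*a^2 + 2.86*a + 2.65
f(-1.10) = -3.90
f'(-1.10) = 0.74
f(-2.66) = -5.59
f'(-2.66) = 2.26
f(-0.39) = -3.10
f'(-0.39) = 1.69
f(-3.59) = -9.07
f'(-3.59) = 5.53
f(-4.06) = -12.20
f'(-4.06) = 7.85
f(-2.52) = -5.30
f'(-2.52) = 1.92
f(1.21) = 3.64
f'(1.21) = 7.60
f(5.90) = 132.98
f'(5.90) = 55.03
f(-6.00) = -40.12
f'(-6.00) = 22.21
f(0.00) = -2.26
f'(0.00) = 2.65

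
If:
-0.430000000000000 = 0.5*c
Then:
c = -0.86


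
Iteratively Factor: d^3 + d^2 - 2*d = (d - 1)*(d^2 + 2*d) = d*(d - 1)*(d + 2)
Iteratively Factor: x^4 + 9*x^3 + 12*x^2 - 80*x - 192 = (x + 4)*(x^3 + 5*x^2 - 8*x - 48) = (x + 4)^2*(x^2 + x - 12) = (x - 3)*(x + 4)^2*(x + 4)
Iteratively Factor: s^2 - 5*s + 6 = (s - 3)*(s - 2)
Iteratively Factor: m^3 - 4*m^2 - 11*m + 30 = (m - 2)*(m^2 - 2*m - 15) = (m - 2)*(m + 3)*(m - 5)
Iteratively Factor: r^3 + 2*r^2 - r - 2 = (r + 2)*(r^2 - 1) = (r - 1)*(r + 2)*(r + 1)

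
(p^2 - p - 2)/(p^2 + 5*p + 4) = (p - 2)/(p + 4)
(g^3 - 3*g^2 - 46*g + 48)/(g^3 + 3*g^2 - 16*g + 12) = (g - 8)/(g - 2)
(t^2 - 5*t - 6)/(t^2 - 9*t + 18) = (t + 1)/(t - 3)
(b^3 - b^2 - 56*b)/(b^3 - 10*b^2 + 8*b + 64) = b*(b + 7)/(b^2 - 2*b - 8)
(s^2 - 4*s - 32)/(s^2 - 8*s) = (s + 4)/s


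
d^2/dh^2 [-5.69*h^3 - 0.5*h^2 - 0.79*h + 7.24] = -34.14*h - 1.0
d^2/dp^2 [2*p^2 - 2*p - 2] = 4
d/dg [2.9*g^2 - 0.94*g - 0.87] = 5.8*g - 0.94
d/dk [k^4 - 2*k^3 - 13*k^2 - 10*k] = 4*k^3 - 6*k^2 - 26*k - 10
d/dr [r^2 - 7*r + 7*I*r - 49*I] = 2*r - 7 + 7*I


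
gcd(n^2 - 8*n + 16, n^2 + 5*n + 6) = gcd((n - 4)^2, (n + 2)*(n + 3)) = 1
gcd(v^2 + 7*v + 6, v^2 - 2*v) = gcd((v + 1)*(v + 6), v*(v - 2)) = 1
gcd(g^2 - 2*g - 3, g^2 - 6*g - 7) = g + 1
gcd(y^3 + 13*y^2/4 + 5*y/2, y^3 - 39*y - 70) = y + 2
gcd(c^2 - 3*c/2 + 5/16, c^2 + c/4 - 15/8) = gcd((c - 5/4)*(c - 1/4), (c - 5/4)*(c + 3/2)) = c - 5/4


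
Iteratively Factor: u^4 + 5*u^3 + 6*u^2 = (u)*(u^3 + 5*u^2 + 6*u) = u*(u + 3)*(u^2 + 2*u) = u^2*(u + 3)*(u + 2)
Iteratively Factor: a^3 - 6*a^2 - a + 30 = (a - 3)*(a^2 - 3*a - 10) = (a - 5)*(a - 3)*(a + 2)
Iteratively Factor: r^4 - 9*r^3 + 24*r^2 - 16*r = (r - 4)*(r^3 - 5*r^2 + 4*r) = (r - 4)*(r - 1)*(r^2 - 4*r) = (r - 4)^2*(r - 1)*(r)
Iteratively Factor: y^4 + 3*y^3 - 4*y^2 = (y)*(y^3 + 3*y^2 - 4*y) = y*(y + 4)*(y^2 - y) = y*(y - 1)*(y + 4)*(y)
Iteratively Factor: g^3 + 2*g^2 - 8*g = (g + 4)*(g^2 - 2*g) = (g - 2)*(g + 4)*(g)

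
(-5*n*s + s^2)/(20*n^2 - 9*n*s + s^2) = s/(-4*n + s)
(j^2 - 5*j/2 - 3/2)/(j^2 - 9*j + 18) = (j + 1/2)/(j - 6)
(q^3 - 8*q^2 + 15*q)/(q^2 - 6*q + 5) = q*(q - 3)/(q - 1)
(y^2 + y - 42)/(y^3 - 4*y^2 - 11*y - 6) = (y + 7)/(y^2 + 2*y + 1)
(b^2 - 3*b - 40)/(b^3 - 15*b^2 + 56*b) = (b + 5)/(b*(b - 7))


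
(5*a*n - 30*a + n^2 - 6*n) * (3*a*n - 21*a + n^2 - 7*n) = 15*a^2*n^2 - 195*a^2*n + 630*a^2 + 8*a*n^3 - 104*a*n^2 + 336*a*n + n^4 - 13*n^3 + 42*n^2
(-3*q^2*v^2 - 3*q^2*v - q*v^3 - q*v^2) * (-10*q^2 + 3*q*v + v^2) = 30*q^4*v^2 + 30*q^4*v + q^3*v^3 + q^3*v^2 - 6*q^2*v^4 - 6*q^2*v^3 - q*v^5 - q*v^4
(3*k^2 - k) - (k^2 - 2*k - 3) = 2*k^2 + k + 3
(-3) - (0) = -3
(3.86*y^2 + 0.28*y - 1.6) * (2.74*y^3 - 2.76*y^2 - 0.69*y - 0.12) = 10.5764*y^5 - 9.8864*y^4 - 7.8202*y^3 + 3.7596*y^2 + 1.0704*y + 0.192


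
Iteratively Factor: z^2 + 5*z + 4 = (z + 4)*(z + 1)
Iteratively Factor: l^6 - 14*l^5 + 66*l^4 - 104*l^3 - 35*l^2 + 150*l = (l - 3)*(l^5 - 11*l^4 + 33*l^3 - 5*l^2 - 50*l) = (l - 3)*(l + 1)*(l^4 - 12*l^3 + 45*l^2 - 50*l) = (l - 5)*(l - 3)*(l + 1)*(l^3 - 7*l^2 + 10*l) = (l - 5)^2*(l - 3)*(l + 1)*(l^2 - 2*l) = l*(l - 5)^2*(l - 3)*(l + 1)*(l - 2)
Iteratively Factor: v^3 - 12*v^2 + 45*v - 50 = (v - 5)*(v^2 - 7*v + 10) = (v - 5)*(v - 2)*(v - 5)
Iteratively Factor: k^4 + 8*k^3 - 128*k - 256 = (k + 4)*(k^3 + 4*k^2 - 16*k - 64) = (k + 4)^2*(k^2 - 16) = (k - 4)*(k + 4)^2*(k + 4)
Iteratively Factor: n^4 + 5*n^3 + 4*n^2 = (n)*(n^3 + 5*n^2 + 4*n) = n*(n + 4)*(n^2 + n) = n*(n + 1)*(n + 4)*(n)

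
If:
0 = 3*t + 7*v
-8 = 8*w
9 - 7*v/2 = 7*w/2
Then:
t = -25/3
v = 25/7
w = -1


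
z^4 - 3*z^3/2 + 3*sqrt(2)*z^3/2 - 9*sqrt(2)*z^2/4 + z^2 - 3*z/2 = z*(z - 3/2)*(z + sqrt(2)/2)*(z + sqrt(2))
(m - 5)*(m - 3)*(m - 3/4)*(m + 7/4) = m^4 - 7*m^3 + 91*m^2/16 + 51*m/2 - 315/16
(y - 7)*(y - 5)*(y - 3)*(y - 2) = y^4 - 17*y^3 + 101*y^2 - 247*y + 210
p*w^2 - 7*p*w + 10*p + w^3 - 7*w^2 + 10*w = (p + w)*(w - 5)*(w - 2)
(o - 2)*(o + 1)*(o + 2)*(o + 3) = o^4 + 4*o^3 - o^2 - 16*o - 12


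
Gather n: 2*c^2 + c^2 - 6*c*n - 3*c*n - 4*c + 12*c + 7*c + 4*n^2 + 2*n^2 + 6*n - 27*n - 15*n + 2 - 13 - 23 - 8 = 3*c^2 + 15*c + 6*n^2 + n*(-9*c - 36) - 42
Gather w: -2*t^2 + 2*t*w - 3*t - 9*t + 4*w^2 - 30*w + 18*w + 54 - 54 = -2*t^2 - 12*t + 4*w^2 + w*(2*t - 12)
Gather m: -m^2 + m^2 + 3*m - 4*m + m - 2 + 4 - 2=0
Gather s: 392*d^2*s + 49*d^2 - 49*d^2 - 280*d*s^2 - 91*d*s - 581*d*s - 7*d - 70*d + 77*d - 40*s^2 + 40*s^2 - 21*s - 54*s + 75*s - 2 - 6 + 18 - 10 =-280*d*s^2 + s*(392*d^2 - 672*d)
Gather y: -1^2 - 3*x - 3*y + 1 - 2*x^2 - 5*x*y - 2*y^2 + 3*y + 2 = -2*x^2 - 5*x*y - 3*x - 2*y^2 + 2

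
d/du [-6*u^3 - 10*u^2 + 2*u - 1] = -18*u^2 - 20*u + 2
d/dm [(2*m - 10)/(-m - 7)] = -24/(m + 7)^2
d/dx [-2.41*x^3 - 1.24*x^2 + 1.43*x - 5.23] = -7.23*x^2 - 2.48*x + 1.43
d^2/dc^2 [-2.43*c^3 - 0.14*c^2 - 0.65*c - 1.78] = -14.58*c - 0.28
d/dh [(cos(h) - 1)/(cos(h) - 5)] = 4*sin(h)/(cos(h) - 5)^2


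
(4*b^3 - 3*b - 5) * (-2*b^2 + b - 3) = -8*b^5 + 4*b^4 - 6*b^3 + 7*b^2 + 4*b + 15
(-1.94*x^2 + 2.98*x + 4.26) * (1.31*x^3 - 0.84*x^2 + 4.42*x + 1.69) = -2.5414*x^5 + 5.5334*x^4 - 5.4974*x^3 + 6.3146*x^2 + 23.8654*x + 7.1994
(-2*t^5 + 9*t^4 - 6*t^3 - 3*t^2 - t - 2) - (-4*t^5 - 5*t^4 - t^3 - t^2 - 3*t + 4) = 2*t^5 + 14*t^4 - 5*t^3 - 2*t^2 + 2*t - 6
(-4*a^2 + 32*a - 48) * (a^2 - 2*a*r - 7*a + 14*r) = -4*a^4 + 8*a^3*r + 60*a^3 - 120*a^2*r - 272*a^2 + 544*a*r + 336*a - 672*r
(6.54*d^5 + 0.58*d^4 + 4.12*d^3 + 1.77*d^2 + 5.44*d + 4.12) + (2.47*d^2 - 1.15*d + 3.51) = 6.54*d^5 + 0.58*d^4 + 4.12*d^3 + 4.24*d^2 + 4.29*d + 7.63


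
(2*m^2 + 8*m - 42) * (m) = 2*m^3 + 8*m^2 - 42*m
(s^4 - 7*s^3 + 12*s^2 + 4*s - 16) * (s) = s^5 - 7*s^4 + 12*s^3 + 4*s^2 - 16*s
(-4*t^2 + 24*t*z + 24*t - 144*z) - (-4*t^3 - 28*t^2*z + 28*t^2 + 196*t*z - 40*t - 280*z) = 4*t^3 + 28*t^2*z - 32*t^2 - 172*t*z + 64*t + 136*z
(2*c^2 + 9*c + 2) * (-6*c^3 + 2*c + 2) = -12*c^5 - 54*c^4 - 8*c^3 + 22*c^2 + 22*c + 4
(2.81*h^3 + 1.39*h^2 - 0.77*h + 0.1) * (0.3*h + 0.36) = 0.843*h^4 + 1.4286*h^3 + 0.2694*h^2 - 0.2472*h + 0.036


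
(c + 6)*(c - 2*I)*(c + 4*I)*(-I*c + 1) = -I*c^4 + 3*c^3 - 6*I*c^3 + 18*c^2 - 6*I*c^2 + 8*c - 36*I*c + 48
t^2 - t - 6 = (t - 3)*(t + 2)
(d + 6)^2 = d^2 + 12*d + 36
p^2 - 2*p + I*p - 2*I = (p - 2)*(p + I)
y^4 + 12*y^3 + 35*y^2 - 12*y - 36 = (y - 1)*(y + 1)*(y + 6)^2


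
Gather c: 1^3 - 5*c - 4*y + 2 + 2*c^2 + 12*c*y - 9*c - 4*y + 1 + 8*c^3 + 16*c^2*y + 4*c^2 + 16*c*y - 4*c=8*c^3 + c^2*(16*y + 6) + c*(28*y - 18) - 8*y + 4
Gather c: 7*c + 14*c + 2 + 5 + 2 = 21*c + 9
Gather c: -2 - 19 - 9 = -30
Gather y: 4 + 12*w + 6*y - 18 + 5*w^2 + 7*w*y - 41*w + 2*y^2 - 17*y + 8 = 5*w^2 - 29*w + 2*y^2 + y*(7*w - 11) - 6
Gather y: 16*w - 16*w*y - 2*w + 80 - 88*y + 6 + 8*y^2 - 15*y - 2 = 14*w + 8*y^2 + y*(-16*w - 103) + 84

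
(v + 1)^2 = v^2 + 2*v + 1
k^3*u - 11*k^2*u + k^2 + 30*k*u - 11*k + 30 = (k - 6)*(k - 5)*(k*u + 1)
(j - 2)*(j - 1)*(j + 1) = j^3 - 2*j^2 - j + 2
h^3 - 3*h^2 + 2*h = h*(h - 2)*(h - 1)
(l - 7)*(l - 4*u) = l^2 - 4*l*u - 7*l + 28*u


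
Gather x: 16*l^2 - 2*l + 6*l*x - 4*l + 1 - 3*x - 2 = 16*l^2 - 6*l + x*(6*l - 3) - 1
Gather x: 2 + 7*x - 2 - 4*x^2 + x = -4*x^2 + 8*x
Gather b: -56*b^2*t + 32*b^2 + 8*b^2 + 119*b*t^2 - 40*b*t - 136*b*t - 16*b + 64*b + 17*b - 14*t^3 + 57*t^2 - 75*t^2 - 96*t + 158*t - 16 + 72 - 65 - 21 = b^2*(40 - 56*t) + b*(119*t^2 - 176*t + 65) - 14*t^3 - 18*t^2 + 62*t - 30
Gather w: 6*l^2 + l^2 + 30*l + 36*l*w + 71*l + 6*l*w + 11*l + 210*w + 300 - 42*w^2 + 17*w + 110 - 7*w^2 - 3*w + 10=7*l^2 + 112*l - 49*w^2 + w*(42*l + 224) + 420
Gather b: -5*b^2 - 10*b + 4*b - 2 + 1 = -5*b^2 - 6*b - 1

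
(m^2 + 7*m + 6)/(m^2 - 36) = (m + 1)/(m - 6)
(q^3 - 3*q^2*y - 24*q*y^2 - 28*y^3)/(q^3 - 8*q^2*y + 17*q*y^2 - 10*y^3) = (q^3 - 3*q^2*y - 24*q*y^2 - 28*y^3)/(q^3 - 8*q^2*y + 17*q*y^2 - 10*y^3)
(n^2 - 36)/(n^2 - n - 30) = (n + 6)/(n + 5)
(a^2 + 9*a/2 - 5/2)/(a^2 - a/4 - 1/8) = 4*(a + 5)/(4*a + 1)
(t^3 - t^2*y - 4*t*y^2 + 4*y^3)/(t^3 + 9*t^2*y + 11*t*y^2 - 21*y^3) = (t^2 - 4*y^2)/(t^2 + 10*t*y + 21*y^2)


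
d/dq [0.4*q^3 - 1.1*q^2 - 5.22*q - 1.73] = 1.2*q^2 - 2.2*q - 5.22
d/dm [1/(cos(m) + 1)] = sin(m)/(cos(m) + 1)^2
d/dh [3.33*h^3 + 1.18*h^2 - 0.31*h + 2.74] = 9.99*h^2 + 2.36*h - 0.31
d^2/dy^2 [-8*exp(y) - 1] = -8*exp(y)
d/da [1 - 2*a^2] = -4*a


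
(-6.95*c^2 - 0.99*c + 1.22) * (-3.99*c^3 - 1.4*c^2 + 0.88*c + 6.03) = 27.7305*c^5 + 13.6801*c^4 - 9.5978*c^3 - 44.4877*c^2 - 4.8961*c + 7.3566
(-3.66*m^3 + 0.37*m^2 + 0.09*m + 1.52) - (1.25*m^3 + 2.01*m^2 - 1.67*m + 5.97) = -4.91*m^3 - 1.64*m^2 + 1.76*m - 4.45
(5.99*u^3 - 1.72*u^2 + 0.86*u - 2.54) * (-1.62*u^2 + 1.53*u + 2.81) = -9.7038*u^5 + 11.9511*u^4 + 12.8071*u^3 + 0.597400000000001*u^2 - 1.4696*u - 7.1374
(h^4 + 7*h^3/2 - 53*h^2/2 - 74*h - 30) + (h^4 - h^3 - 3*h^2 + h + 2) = 2*h^4 + 5*h^3/2 - 59*h^2/2 - 73*h - 28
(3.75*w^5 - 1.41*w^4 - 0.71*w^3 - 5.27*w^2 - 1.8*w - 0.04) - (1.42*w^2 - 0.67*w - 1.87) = 3.75*w^5 - 1.41*w^4 - 0.71*w^3 - 6.69*w^2 - 1.13*w + 1.83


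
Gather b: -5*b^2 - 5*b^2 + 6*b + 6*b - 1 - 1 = -10*b^2 + 12*b - 2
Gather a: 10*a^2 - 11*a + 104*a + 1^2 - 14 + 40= 10*a^2 + 93*a + 27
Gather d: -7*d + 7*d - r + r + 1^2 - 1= 0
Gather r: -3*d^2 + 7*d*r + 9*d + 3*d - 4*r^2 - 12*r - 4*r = -3*d^2 + 12*d - 4*r^2 + r*(7*d - 16)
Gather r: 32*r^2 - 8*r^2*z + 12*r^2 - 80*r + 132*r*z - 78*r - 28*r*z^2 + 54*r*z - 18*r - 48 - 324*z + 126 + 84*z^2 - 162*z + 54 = r^2*(44 - 8*z) + r*(-28*z^2 + 186*z - 176) + 84*z^2 - 486*z + 132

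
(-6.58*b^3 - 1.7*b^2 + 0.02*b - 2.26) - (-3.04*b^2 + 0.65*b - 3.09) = -6.58*b^3 + 1.34*b^2 - 0.63*b + 0.83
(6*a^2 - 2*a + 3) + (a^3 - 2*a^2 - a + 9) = a^3 + 4*a^2 - 3*a + 12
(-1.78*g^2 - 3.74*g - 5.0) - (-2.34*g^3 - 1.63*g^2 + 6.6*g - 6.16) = 2.34*g^3 - 0.15*g^2 - 10.34*g + 1.16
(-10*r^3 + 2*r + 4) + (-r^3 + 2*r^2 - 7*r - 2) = -11*r^3 + 2*r^2 - 5*r + 2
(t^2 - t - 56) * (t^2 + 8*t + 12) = t^4 + 7*t^3 - 52*t^2 - 460*t - 672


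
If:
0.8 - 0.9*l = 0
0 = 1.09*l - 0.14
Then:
No Solution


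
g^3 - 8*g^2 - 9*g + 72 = (g - 8)*(g - 3)*(g + 3)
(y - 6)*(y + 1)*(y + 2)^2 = y^4 - y^3 - 22*y^2 - 44*y - 24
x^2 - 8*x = x*(x - 8)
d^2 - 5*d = d*(d - 5)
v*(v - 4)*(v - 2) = v^3 - 6*v^2 + 8*v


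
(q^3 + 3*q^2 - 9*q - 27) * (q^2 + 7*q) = q^5 + 10*q^4 + 12*q^3 - 90*q^2 - 189*q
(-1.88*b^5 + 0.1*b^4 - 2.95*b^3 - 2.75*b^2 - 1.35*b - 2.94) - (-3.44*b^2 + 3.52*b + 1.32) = -1.88*b^5 + 0.1*b^4 - 2.95*b^3 + 0.69*b^2 - 4.87*b - 4.26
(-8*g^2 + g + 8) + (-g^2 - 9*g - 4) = -9*g^2 - 8*g + 4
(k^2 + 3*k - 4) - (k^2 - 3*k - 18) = 6*k + 14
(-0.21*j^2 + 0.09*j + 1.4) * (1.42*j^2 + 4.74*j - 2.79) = -0.2982*j^4 - 0.8676*j^3 + 3.0005*j^2 + 6.3849*j - 3.906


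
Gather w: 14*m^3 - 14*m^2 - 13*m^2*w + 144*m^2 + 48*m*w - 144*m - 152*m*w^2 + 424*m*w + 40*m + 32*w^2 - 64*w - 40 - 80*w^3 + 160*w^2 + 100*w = 14*m^3 + 130*m^2 - 104*m - 80*w^3 + w^2*(192 - 152*m) + w*(-13*m^2 + 472*m + 36) - 40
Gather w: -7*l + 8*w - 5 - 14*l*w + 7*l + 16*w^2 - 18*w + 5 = 16*w^2 + w*(-14*l - 10)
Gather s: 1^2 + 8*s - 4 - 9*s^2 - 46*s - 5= -9*s^2 - 38*s - 8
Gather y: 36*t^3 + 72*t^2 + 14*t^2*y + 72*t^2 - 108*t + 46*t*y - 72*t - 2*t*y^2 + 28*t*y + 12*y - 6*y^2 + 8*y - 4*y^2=36*t^3 + 144*t^2 - 180*t + y^2*(-2*t - 10) + y*(14*t^2 + 74*t + 20)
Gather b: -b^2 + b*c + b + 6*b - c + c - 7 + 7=-b^2 + b*(c + 7)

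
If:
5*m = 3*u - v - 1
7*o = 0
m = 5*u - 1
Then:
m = -5*v/22 - 1/11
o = 0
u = 2/11 - v/22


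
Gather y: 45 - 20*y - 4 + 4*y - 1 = 40 - 16*y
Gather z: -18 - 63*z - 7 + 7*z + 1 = -56*z - 24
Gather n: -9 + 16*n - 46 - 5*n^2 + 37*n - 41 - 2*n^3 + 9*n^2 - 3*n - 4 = -2*n^3 + 4*n^2 + 50*n - 100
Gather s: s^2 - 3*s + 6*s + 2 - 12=s^2 + 3*s - 10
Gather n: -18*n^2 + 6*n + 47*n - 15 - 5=-18*n^2 + 53*n - 20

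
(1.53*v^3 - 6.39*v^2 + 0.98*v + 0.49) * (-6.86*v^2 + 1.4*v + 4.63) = -10.4958*v^5 + 45.9774*v^4 - 8.5849*v^3 - 31.5751*v^2 + 5.2234*v + 2.2687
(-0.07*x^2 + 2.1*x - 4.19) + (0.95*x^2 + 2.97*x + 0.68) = 0.88*x^2 + 5.07*x - 3.51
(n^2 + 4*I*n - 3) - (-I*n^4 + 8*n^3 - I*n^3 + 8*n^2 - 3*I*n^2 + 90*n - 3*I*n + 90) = I*n^4 - 8*n^3 + I*n^3 - 7*n^2 + 3*I*n^2 - 90*n + 7*I*n - 93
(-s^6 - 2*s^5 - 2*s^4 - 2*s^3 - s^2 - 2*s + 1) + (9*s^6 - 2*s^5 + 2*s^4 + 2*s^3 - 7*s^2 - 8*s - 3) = 8*s^6 - 4*s^5 - 8*s^2 - 10*s - 2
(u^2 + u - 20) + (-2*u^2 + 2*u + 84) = -u^2 + 3*u + 64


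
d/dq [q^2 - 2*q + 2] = 2*q - 2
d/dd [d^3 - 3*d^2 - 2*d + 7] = 3*d^2 - 6*d - 2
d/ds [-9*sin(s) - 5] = -9*cos(s)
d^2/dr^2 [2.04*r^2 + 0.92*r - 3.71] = 4.08000000000000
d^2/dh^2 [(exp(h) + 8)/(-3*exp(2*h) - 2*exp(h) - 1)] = (-9*exp(4*h) - 282*exp(3*h) - 126*exp(2*h) + 66*exp(h) + 15)*exp(h)/(27*exp(6*h) + 54*exp(5*h) + 63*exp(4*h) + 44*exp(3*h) + 21*exp(2*h) + 6*exp(h) + 1)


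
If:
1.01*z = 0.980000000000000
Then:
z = 0.97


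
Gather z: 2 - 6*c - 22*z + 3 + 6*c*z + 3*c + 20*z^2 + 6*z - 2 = -3*c + 20*z^2 + z*(6*c - 16) + 3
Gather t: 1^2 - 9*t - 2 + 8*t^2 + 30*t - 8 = 8*t^2 + 21*t - 9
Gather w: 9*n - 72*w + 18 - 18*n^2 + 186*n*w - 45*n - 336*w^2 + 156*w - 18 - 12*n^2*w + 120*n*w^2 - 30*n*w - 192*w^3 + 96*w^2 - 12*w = -18*n^2 - 36*n - 192*w^3 + w^2*(120*n - 240) + w*(-12*n^2 + 156*n + 72)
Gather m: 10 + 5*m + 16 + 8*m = 13*m + 26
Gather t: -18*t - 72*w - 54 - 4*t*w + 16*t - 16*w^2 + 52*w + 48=t*(-4*w - 2) - 16*w^2 - 20*w - 6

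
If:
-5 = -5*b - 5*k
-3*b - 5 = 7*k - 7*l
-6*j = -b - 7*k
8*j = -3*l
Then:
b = 76/51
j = -11/34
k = -25/51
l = 44/51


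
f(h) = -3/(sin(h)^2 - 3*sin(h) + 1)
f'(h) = -3*(-2*sin(h)*cos(h) + 3*cos(h))/(sin(h)^2 - 3*sin(h) + 1)^2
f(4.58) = -0.61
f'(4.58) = 0.08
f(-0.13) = -2.13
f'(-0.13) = -4.91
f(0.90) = 4.07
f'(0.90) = -4.93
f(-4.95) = 3.09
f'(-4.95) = -0.79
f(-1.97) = -0.65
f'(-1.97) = 0.27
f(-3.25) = -4.37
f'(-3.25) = 17.58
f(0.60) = 8.00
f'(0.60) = -32.92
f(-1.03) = -0.70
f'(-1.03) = -0.39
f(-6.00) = -12.51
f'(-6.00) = -122.26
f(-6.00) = -12.51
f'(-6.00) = -122.26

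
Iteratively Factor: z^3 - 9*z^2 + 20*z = (z)*(z^2 - 9*z + 20) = z*(z - 4)*(z - 5)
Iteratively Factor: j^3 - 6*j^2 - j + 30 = (j - 3)*(j^2 - 3*j - 10) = (j - 3)*(j + 2)*(j - 5)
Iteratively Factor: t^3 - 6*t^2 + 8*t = (t)*(t^2 - 6*t + 8) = t*(t - 4)*(t - 2)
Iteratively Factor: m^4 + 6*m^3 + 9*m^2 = (m)*(m^3 + 6*m^2 + 9*m) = m*(m + 3)*(m^2 + 3*m) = m*(m + 3)^2*(m)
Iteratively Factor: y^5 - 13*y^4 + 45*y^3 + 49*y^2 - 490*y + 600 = (y - 5)*(y^4 - 8*y^3 + 5*y^2 + 74*y - 120) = (y - 5)^2*(y^3 - 3*y^2 - 10*y + 24) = (y - 5)^2*(y - 2)*(y^2 - y - 12) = (y - 5)^2*(y - 2)*(y + 3)*(y - 4)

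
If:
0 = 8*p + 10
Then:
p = -5/4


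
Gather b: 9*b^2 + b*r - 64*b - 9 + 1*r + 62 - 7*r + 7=9*b^2 + b*(r - 64) - 6*r + 60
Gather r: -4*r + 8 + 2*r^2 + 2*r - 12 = 2*r^2 - 2*r - 4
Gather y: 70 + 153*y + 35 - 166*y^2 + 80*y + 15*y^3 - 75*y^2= 15*y^3 - 241*y^2 + 233*y + 105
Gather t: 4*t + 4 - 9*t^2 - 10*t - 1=-9*t^2 - 6*t + 3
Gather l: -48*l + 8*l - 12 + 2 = -40*l - 10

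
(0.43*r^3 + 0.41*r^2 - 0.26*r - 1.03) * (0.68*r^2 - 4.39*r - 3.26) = 0.2924*r^5 - 1.6089*r^4 - 3.3785*r^3 - 0.8956*r^2 + 5.3693*r + 3.3578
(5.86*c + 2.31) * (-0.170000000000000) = -0.9962*c - 0.3927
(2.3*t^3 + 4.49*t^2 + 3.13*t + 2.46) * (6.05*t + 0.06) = 13.915*t^4 + 27.3025*t^3 + 19.2059*t^2 + 15.0708*t + 0.1476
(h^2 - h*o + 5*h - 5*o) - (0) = h^2 - h*o + 5*h - 5*o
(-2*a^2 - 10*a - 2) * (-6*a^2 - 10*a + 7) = 12*a^4 + 80*a^3 + 98*a^2 - 50*a - 14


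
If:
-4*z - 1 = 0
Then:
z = -1/4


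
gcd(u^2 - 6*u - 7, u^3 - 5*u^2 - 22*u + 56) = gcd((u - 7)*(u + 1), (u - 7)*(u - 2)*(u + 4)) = u - 7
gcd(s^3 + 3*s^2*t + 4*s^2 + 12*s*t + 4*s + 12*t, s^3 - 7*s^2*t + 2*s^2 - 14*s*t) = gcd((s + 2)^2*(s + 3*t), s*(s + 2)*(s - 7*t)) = s + 2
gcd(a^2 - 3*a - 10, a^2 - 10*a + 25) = a - 5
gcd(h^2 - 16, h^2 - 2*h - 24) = h + 4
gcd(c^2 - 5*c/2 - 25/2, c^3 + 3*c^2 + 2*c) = 1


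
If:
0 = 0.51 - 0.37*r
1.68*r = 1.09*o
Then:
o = 2.12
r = 1.38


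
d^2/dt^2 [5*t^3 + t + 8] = 30*t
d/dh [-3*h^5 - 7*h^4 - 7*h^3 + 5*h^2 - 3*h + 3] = -15*h^4 - 28*h^3 - 21*h^2 + 10*h - 3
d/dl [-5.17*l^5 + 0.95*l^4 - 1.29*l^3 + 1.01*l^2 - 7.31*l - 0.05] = -25.85*l^4 + 3.8*l^3 - 3.87*l^2 + 2.02*l - 7.31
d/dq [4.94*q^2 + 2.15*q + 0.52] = 9.88*q + 2.15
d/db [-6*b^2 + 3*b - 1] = 3 - 12*b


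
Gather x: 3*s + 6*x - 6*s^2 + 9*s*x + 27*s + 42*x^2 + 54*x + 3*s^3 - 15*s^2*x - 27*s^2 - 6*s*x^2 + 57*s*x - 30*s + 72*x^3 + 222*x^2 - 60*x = 3*s^3 - 33*s^2 + 72*x^3 + x^2*(264 - 6*s) + x*(-15*s^2 + 66*s)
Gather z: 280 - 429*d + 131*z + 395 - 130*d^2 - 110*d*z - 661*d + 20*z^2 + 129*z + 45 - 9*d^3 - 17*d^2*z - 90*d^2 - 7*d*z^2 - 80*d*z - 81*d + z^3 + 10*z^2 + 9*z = -9*d^3 - 220*d^2 - 1171*d + z^3 + z^2*(30 - 7*d) + z*(-17*d^2 - 190*d + 269) + 720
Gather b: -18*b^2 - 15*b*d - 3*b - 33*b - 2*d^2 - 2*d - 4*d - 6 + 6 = -18*b^2 + b*(-15*d - 36) - 2*d^2 - 6*d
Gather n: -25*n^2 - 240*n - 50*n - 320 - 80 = -25*n^2 - 290*n - 400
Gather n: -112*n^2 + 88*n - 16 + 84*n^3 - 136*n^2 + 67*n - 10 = 84*n^3 - 248*n^2 + 155*n - 26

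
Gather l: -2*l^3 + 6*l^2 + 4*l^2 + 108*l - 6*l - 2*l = -2*l^3 + 10*l^2 + 100*l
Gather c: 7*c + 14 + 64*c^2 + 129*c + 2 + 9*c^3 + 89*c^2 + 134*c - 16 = 9*c^3 + 153*c^2 + 270*c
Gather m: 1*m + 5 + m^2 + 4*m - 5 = m^2 + 5*m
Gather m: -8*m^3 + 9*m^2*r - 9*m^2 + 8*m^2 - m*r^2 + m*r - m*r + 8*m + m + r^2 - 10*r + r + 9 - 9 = -8*m^3 + m^2*(9*r - 1) + m*(9 - r^2) + r^2 - 9*r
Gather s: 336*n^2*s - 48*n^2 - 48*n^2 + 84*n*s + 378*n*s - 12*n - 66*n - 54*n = -96*n^2 - 132*n + s*(336*n^2 + 462*n)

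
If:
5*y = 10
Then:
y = 2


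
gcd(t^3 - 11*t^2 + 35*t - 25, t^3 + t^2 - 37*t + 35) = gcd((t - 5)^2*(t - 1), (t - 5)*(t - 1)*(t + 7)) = t^2 - 6*t + 5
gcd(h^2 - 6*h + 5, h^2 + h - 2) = h - 1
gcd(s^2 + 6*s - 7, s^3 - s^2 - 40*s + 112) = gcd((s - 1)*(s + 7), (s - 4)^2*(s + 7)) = s + 7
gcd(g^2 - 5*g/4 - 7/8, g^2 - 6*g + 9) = 1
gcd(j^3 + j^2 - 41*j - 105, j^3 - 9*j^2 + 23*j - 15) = 1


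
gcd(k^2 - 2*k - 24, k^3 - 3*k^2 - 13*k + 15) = 1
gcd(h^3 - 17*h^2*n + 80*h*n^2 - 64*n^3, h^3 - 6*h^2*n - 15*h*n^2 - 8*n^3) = h - 8*n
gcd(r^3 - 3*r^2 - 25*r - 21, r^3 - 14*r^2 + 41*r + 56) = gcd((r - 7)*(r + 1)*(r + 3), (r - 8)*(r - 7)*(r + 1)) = r^2 - 6*r - 7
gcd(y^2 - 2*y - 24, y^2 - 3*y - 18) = y - 6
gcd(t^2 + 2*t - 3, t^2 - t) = t - 1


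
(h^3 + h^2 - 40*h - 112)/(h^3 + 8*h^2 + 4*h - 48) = (h^2 - 3*h - 28)/(h^2 + 4*h - 12)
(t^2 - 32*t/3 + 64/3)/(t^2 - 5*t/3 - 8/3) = (t - 8)/(t + 1)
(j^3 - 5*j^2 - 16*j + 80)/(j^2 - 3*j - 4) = (j^2 - j - 20)/(j + 1)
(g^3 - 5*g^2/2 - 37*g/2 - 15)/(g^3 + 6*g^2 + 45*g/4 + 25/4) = 2*(g - 6)/(2*g + 5)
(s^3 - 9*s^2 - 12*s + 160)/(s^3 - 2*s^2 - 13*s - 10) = (s^2 - 4*s - 32)/(s^2 + 3*s + 2)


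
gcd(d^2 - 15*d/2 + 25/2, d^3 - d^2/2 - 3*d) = 1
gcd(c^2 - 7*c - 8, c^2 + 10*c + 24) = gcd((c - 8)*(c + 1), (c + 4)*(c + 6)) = 1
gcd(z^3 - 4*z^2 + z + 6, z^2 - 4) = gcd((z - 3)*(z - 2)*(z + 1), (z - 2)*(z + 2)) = z - 2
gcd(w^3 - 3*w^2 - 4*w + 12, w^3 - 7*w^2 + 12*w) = w - 3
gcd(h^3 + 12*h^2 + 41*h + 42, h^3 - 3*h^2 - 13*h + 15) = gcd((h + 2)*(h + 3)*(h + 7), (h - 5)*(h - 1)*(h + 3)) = h + 3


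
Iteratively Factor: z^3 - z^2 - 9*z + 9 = (z - 1)*(z^2 - 9) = (z - 1)*(z + 3)*(z - 3)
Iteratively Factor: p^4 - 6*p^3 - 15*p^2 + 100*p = (p + 4)*(p^3 - 10*p^2 + 25*p) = p*(p + 4)*(p^2 - 10*p + 25) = p*(p - 5)*(p + 4)*(p - 5)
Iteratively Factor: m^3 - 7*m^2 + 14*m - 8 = (m - 4)*(m^2 - 3*m + 2) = (m - 4)*(m - 2)*(m - 1)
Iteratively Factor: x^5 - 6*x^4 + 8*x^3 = (x)*(x^4 - 6*x^3 + 8*x^2) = x^2*(x^3 - 6*x^2 + 8*x) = x^2*(x - 4)*(x^2 - 2*x) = x^3*(x - 4)*(x - 2)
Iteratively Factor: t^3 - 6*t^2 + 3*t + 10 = (t - 2)*(t^2 - 4*t - 5) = (t - 5)*(t - 2)*(t + 1)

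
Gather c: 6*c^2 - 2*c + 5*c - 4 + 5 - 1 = 6*c^2 + 3*c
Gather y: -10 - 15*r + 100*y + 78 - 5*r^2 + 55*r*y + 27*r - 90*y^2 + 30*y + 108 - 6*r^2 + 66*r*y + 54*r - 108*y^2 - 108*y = -11*r^2 + 66*r - 198*y^2 + y*(121*r + 22) + 176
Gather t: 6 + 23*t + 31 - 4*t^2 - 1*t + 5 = -4*t^2 + 22*t + 42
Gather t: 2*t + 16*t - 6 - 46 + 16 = 18*t - 36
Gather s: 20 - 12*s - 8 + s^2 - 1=s^2 - 12*s + 11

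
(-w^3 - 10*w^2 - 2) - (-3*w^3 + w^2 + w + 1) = 2*w^3 - 11*w^2 - w - 3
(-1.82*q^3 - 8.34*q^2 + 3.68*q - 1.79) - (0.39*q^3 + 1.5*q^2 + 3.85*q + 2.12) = -2.21*q^3 - 9.84*q^2 - 0.17*q - 3.91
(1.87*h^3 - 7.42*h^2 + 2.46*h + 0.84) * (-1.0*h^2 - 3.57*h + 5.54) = -1.87*h^5 + 0.7441*h^4 + 34.3892*h^3 - 50.729*h^2 + 10.6296*h + 4.6536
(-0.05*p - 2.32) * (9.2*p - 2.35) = -0.46*p^2 - 21.2265*p + 5.452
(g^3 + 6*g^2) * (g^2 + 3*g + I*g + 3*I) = g^5 + 9*g^4 + I*g^4 + 18*g^3 + 9*I*g^3 + 18*I*g^2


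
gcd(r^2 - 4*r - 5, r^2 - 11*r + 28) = 1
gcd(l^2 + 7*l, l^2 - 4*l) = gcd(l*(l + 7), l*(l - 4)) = l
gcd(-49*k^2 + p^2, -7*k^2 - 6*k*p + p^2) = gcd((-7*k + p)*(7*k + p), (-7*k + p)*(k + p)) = -7*k + p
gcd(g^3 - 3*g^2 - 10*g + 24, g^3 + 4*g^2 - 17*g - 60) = g^2 - g - 12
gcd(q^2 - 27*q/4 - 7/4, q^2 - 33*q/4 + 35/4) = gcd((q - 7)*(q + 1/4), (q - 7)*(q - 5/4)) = q - 7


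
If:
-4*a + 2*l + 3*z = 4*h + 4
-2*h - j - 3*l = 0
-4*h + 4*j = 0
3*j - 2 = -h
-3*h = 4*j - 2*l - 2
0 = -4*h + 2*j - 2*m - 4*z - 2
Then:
No Solution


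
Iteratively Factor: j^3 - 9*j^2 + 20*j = (j - 4)*(j^2 - 5*j) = j*(j - 4)*(j - 5)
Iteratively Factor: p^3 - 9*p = (p - 3)*(p^2 + 3*p) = p*(p - 3)*(p + 3)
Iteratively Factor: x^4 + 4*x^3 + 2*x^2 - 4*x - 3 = (x + 3)*(x^3 + x^2 - x - 1) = (x + 1)*(x + 3)*(x^2 - 1) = (x + 1)^2*(x + 3)*(x - 1)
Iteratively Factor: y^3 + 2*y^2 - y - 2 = (y - 1)*(y^2 + 3*y + 2) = (y - 1)*(y + 2)*(y + 1)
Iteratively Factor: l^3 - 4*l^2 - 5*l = (l + 1)*(l^2 - 5*l) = l*(l + 1)*(l - 5)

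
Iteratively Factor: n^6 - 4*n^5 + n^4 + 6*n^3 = (n)*(n^5 - 4*n^4 + n^3 + 6*n^2) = n*(n + 1)*(n^4 - 5*n^3 + 6*n^2) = n*(n - 3)*(n + 1)*(n^3 - 2*n^2) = n*(n - 3)*(n - 2)*(n + 1)*(n^2) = n^2*(n - 3)*(n - 2)*(n + 1)*(n)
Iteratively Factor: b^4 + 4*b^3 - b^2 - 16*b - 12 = (b + 3)*(b^3 + b^2 - 4*b - 4) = (b + 1)*(b + 3)*(b^2 - 4) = (b - 2)*(b + 1)*(b + 3)*(b + 2)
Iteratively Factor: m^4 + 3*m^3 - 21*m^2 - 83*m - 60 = (m + 1)*(m^3 + 2*m^2 - 23*m - 60) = (m - 5)*(m + 1)*(m^2 + 7*m + 12) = (m - 5)*(m + 1)*(m + 3)*(m + 4)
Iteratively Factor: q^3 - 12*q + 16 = (q - 2)*(q^2 + 2*q - 8) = (q - 2)*(q + 4)*(q - 2)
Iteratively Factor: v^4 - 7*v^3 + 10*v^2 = (v)*(v^3 - 7*v^2 + 10*v) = v*(v - 2)*(v^2 - 5*v) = v*(v - 5)*(v - 2)*(v)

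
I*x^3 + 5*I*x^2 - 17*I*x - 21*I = (x - 3)*(x + 7)*(I*x + I)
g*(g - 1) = g^2 - g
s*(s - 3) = s^2 - 3*s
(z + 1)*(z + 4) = z^2 + 5*z + 4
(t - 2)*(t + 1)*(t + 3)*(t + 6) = t^4 + 8*t^3 + 7*t^2 - 36*t - 36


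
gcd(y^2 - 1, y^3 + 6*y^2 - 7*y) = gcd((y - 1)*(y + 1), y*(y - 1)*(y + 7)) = y - 1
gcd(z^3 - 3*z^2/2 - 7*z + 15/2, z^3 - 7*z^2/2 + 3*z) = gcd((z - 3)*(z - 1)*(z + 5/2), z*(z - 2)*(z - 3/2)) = 1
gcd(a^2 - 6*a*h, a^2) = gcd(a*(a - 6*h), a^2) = a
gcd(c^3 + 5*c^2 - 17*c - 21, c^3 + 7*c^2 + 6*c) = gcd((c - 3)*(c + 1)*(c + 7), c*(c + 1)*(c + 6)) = c + 1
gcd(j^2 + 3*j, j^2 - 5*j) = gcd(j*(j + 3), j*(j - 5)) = j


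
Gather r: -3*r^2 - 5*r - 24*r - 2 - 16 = -3*r^2 - 29*r - 18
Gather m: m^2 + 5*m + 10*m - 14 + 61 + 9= m^2 + 15*m + 56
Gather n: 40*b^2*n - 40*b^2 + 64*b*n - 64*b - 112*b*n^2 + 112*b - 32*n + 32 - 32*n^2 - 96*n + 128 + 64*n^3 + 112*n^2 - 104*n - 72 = -40*b^2 + 48*b + 64*n^3 + n^2*(80 - 112*b) + n*(40*b^2 + 64*b - 232) + 88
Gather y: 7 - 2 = 5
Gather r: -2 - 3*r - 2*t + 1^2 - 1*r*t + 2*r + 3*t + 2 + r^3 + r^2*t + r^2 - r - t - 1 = r^3 + r^2*(t + 1) + r*(-t - 2)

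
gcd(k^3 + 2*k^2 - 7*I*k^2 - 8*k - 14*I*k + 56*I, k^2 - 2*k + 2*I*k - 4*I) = k - 2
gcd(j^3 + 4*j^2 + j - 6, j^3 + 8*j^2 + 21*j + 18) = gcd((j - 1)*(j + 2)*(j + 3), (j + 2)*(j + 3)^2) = j^2 + 5*j + 6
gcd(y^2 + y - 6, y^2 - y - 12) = y + 3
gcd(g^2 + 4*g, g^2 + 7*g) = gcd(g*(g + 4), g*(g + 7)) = g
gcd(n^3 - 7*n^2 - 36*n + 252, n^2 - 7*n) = n - 7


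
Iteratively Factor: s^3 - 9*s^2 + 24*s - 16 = (s - 4)*(s^2 - 5*s + 4) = (s - 4)^2*(s - 1)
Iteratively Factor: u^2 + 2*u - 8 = (u + 4)*(u - 2)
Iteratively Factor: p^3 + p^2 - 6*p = (p - 2)*(p^2 + 3*p) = (p - 2)*(p + 3)*(p)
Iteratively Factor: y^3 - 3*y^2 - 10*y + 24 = (y + 3)*(y^2 - 6*y + 8) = (y - 4)*(y + 3)*(y - 2)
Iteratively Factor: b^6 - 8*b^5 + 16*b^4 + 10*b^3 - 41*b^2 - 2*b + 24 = (b - 4)*(b^5 - 4*b^4 + 10*b^2 - b - 6) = (b - 4)*(b - 2)*(b^4 - 2*b^3 - 4*b^2 + 2*b + 3) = (b - 4)*(b - 2)*(b - 1)*(b^3 - b^2 - 5*b - 3) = (b - 4)*(b - 3)*(b - 2)*(b - 1)*(b^2 + 2*b + 1) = (b - 4)*(b - 3)*(b - 2)*(b - 1)*(b + 1)*(b + 1)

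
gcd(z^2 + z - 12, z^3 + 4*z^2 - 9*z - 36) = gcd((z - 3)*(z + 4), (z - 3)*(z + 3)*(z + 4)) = z^2 + z - 12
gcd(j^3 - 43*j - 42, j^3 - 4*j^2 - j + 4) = j + 1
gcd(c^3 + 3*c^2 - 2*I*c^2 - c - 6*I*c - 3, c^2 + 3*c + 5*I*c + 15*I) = c + 3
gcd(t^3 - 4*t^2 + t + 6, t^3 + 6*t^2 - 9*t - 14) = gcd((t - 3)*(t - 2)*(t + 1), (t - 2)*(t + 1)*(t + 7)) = t^2 - t - 2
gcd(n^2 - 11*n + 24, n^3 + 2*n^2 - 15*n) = n - 3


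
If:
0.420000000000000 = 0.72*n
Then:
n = 0.58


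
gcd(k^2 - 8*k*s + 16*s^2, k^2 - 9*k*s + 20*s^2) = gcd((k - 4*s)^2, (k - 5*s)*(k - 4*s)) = -k + 4*s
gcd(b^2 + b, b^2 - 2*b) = b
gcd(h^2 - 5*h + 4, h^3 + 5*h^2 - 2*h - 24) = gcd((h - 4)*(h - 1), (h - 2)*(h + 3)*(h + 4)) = 1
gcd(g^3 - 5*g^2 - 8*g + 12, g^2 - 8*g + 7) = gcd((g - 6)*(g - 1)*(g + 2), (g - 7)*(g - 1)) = g - 1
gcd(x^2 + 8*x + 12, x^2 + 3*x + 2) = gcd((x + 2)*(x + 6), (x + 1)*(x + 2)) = x + 2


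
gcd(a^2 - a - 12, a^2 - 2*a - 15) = a + 3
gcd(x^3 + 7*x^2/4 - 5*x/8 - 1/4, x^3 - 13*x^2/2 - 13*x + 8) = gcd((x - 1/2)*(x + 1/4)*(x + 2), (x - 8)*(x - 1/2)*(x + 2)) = x^2 + 3*x/2 - 1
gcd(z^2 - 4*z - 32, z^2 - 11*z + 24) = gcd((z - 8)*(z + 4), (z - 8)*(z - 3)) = z - 8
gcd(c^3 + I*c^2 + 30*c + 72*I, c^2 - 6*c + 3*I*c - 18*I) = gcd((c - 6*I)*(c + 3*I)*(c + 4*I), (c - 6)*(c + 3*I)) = c + 3*I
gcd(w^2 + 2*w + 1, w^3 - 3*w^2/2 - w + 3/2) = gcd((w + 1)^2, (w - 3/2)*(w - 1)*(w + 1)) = w + 1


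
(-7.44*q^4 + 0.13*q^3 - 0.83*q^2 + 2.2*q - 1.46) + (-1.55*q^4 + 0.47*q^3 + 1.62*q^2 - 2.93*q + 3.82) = -8.99*q^4 + 0.6*q^3 + 0.79*q^2 - 0.73*q + 2.36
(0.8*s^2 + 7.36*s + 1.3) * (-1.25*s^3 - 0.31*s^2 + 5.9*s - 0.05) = -1.0*s^5 - 9.448*s^4 + 0.813400000000001*s^3 + 42.981*s^2 + 7.302*s - 0.065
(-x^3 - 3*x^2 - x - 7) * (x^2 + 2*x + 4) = -x^5 - 5*x^4 - 11*x^3 - 21*x^2 - 18*x - 28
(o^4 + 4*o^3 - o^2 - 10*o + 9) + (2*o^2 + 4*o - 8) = o^4 + 4*o^3 + o^2 - 6*o + 1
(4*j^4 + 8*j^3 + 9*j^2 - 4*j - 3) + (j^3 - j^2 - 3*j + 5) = 4*j^4 + 9*j^3 + 8*j^2 - 7*j + 2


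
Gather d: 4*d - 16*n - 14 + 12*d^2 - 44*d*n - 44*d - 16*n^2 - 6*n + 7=12*d^2 + d*(-44*n - 40) - 16*n^2 - 22*n - 7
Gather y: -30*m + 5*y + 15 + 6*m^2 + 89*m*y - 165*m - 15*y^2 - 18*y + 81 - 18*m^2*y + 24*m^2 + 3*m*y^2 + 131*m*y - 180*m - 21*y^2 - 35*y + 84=30*m^2 - 375*m + y^2*(3*m - 36) + y*(-18*m^2 + 220*m - 48) + 180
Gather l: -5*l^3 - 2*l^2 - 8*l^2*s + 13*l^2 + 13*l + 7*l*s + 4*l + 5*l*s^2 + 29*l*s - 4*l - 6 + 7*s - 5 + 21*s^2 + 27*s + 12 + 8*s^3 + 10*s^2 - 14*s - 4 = -5*l^3 + l^2*(11 - 8*s) + l*(5*s^2 + 36*s + 13) + 8*s^3 + 31*s^2 + 20*s - 3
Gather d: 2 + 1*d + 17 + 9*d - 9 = 10*d + 10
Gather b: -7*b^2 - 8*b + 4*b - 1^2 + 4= -7*b^2 - 4*b + 3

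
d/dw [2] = 0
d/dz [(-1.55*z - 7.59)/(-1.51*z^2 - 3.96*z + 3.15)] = (2.3405*z^2 + 6.138*z - (1.55*z + 7.59)*(3.02*z + 3.96) - 4.8825)/(1.51*z^2 + 3.96*z - 3.15)^2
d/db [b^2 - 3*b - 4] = 2*b - 3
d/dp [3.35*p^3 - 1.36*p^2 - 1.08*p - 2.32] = 10.05*p^2 - 2.72*p - 1.08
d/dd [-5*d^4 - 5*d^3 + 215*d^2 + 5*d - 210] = -20*d^3 - 15*d^2 + 430*d + 5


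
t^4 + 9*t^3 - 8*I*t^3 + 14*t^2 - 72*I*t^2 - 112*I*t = t*(t + 2)*(t + 7)*(t - 8*I)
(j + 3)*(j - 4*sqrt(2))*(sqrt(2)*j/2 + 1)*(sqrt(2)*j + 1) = j^4 - 5*sqrt(2)*j^3/2 + 3*j^3 - 11*j^2 - 15*sqrt(2)*j^2/2 - 33*j - 4*sqrt(2)*j - 12*sqrt(2)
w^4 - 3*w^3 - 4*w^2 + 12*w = w*(w - 3)*(w - 2)*(w + 2)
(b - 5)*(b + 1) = b^2 - 4*b - 5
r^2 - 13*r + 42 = (r - 7)*(r - 6)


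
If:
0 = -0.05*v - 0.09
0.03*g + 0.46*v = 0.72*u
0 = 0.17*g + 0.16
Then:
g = -0.94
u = -1.19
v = -1.80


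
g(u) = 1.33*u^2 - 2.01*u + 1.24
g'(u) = 2.66*u - 2.01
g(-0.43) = 2.35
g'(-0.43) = -3.15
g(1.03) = 0.58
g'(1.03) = 0.73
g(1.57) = 1.36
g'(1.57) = 2.17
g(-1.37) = 6.49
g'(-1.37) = -5.65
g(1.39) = 1.02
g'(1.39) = 1.69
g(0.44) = 0.61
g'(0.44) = -0.84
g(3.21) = 8.49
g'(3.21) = 6.53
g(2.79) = 5.98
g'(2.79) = 5.41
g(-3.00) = 19.24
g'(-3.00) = -9.99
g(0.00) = 1.24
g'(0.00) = -2.01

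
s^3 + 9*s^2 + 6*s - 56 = (s - 2)*(s + 4)*(s + 7)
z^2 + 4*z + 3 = (z + 1)*(z + 3)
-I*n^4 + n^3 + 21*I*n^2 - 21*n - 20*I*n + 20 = (n - 4)*(n + 5)*(n + I)*(-I*n + I)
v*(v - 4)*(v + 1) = v^3 - 3*v^2 - 4*v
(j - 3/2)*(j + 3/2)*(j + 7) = j^3 + 7*j^2 - 9*j/4 - 63/4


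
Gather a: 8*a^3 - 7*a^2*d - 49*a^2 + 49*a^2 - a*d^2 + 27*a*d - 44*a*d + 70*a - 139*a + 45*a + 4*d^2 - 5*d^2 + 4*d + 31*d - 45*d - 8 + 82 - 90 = 8*a^3 - 7*a^2*d + a*(-d^2 - 17*d - 24) - d^2 - 10*d - 16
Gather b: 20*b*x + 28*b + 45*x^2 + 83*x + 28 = b*(20*x + 28) + 45*x^2 + 83*x + 28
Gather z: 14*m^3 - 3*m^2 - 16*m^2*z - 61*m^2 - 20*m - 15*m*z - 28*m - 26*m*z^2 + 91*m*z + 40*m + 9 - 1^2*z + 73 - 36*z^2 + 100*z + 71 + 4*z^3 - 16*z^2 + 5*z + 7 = 14*m^3 - 64*m^2 - 8*m + 4*z^3 + z^2*(-26*m - 52) + z*(-16*m^2 + 76*m + 104) + 160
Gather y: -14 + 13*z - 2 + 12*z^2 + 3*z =12*z^2 + 16*z - 16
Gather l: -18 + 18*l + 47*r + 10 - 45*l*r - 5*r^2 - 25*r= l*(18 - 45*r) - 5*r^2 + 22*r - 8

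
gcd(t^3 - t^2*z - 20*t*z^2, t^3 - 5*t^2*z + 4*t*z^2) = t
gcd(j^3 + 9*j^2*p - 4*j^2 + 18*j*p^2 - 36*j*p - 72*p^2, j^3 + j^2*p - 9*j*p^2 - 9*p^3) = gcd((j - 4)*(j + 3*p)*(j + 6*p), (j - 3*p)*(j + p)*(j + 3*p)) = j + 3*p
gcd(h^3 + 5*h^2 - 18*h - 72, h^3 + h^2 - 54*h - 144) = h^2 + 9*h + 18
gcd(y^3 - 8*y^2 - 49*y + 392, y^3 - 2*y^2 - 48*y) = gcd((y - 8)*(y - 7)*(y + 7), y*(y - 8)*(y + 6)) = y - 8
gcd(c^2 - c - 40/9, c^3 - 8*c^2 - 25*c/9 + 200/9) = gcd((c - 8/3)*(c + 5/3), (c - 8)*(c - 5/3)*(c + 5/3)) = c + 5/3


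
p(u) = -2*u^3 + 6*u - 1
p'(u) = 6 - 6*u^2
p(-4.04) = 106.64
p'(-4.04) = -91.93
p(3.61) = -73.43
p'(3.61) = -72.19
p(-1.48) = -3.40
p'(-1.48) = -7.14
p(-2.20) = 7.10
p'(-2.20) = -23.04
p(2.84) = -29.77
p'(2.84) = -42.39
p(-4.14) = 116.08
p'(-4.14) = -96.84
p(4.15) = -119.05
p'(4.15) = -97.34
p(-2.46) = 14.01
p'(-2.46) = -30.31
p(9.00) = -1405.00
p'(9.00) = -480.00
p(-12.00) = 3383.00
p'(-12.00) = -858.00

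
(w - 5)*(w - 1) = w^2 - 6*w + 5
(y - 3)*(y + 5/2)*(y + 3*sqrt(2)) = y^3 - y^2/2 + 3*sqrt(2)*y^2 - 15*y/2 - 3*sqrt(2)*y/2 - 45*sqrt(2)/2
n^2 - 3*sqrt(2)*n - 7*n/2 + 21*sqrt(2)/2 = (n - 7/2)*(n - 3*sqrt(2))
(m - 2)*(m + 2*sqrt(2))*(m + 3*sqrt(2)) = m^3 - 2*m^2 + 5*sqrt(2)*m^2 - 10*sqrt(2)*m + 12*m - 24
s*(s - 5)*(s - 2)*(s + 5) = s^4 - 2*s^3 - 25*s^2 + 50*s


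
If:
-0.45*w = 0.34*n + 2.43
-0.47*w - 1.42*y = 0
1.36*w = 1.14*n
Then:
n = -3.39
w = -2.84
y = 0.94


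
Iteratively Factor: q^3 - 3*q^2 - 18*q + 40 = (q - 5)*(q^2 + 2*q - 8) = (q - 5)*(q + 4)*(q - 2)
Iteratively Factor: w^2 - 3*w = (w - 3)*(w)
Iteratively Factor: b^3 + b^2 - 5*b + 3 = (b - 1)*(b^2 + 2*b - 3) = (b - 1)*(b + 3)*(b - 1)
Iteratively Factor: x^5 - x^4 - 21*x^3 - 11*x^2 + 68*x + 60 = (x + 2)*(x^4 - 3*x^3 - 15*x^2 + 19*x + 30) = (x - 2)*(x + 2)*(x^3 - x^2 - 17*x - 15) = (x - 5)*(x - 2)*(x + 2)*(x^2 + 4*x + 3) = (x - 5)*(x - 2)*(x + 2)*(x + 3)*(x + 1)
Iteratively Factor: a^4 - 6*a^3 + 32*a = (a - 4)*(a^3 - 2*a^2 - 8*a) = (a - 4)^2*(a^2 + 2*a) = a*(a - 4)^2*(a + 2)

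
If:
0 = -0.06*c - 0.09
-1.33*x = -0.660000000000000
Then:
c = -1.50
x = 0.50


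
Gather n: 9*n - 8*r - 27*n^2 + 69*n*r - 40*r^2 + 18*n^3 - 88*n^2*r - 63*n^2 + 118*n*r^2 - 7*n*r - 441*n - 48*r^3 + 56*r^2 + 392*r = 18*n^3 + n^2*(-88*r - 90) + n*(118*r^2 + 62*r - 432) - 48*r^3 + 16*r^2 + 384*r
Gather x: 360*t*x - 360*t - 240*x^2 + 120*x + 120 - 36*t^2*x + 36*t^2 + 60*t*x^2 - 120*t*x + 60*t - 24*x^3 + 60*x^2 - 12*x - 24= 36*t^2 - 300*t - 24*x^3 + x^2*(60*t - 180) + x*(-36*t^2 + 240*t + 108) + 96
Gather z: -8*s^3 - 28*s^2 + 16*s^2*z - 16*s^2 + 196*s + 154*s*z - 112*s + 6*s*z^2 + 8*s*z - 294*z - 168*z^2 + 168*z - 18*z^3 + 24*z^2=-8*s^3 - 44*s^2 + 84*s - 18*z^3 + z^2*(6*s - 144) + z*(16*s^2 + 162*s - 126)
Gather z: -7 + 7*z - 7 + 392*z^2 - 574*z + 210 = 392*z^2 - 567*z + 196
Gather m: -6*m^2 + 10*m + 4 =-6*m^2 + 10*m + 4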